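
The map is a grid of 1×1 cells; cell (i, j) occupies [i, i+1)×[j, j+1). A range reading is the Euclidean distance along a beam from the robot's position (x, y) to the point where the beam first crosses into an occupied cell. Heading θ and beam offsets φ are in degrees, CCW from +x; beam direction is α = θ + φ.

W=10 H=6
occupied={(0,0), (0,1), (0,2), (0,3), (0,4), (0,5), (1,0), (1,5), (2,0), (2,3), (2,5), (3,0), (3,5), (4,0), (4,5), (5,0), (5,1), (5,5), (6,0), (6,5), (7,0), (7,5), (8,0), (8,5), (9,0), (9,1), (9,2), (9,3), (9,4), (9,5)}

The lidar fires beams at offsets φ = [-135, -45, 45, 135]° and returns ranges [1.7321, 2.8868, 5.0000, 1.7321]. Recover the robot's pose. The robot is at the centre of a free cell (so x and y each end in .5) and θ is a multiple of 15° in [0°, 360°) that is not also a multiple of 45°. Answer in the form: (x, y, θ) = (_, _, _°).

(x, y, θ) = (7.5, 2.5, 105°)

The pose lattice has 30·16 = 480 candidates. Test each by forward raycasting.
  (1.5, 1.5, 255°): beam 1 = 1.0000 ≠ 1.7321 ✗
  (3.5, 3.5, 300°): beam 1 = 0.5176 ≠ 1.7321 ✗
  (7.5, 2.5, 240°): beam 1 = 2.5882 ≠ 1.7321 ✗
  …
  (7.5, 2.5, 105°): r_1=1.7321, r_2=2.8868, r_3=5.0000, r_4=1.7321 — all match ✓
Only this pose fits every beam.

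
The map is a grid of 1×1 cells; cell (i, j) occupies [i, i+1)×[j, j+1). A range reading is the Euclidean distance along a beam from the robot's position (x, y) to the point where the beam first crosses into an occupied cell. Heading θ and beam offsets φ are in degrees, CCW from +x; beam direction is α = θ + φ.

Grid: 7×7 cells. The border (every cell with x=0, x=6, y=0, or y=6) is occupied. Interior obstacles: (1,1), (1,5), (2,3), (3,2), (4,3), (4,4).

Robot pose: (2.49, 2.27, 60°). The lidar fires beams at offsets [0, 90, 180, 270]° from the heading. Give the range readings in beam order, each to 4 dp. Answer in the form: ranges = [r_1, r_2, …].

ranges = [0.8429, 1.7205, 0.9800, 2.5400]

beam 1: φ=0°, α=60°
  direction (0.5000, 0.8660); cell (2,2); t to first gridline: x 1.0200, y 0.8429 (then +2.0000 / +1.1547)
    (2,3) via y @ 0.8429  # hit
  → r_1 = 0.8429
beam 2: φ=90°, α=150°
  direction (-0.8660, 0.5000); cell (2,2); t to first gridline: x 0.5658, y 1.4600 (then +1.1547 / +2.0000)
    (1,2) via x @ 0.5658
    (1,3) via y @ 1.4600
    (0,3) via x @ 1.7205  # hit
  → r_2 = 1.7205
beam 3: φ=180°, α=240°
  direction (-0.5000, -0.8660); cell (2,2); t to first gridline: x 0.9800, y 0.3118 (then +2.0000 / +1.1547)
    (2,1) via y @ 0.3118
    (1,1) via x @ 0.9800  # hit
  → r_3 = 0.9800
beam 4: φ=270°, α=330°
  direction (0.8660, -0.5000); cell (2,2); t to first gridline: x 0.5889, y 0.5400 (then +1.1547 / +2.0000)
    (2,1) via y @ 0.5400
    (3,1) via x @ 0.5889
    (4,1) via x @ 1.7436
    (4,0) via y @ 2.5400  # hit
  → r_4 = 2.5400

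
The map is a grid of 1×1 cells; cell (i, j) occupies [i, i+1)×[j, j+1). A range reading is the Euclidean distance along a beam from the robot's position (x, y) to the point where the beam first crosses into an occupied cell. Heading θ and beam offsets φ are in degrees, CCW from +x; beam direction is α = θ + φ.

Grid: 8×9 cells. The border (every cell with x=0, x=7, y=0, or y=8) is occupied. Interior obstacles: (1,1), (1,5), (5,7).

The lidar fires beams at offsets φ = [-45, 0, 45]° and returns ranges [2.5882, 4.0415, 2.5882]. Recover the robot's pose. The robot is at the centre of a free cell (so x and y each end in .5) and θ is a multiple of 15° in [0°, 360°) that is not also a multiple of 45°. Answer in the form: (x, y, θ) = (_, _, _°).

Candidates: 39 free-cell centres × 16 headings = 624 poses. Raycast each; keep the one whose scan matches to 4 dp.
  (4.5, 4.5, 285°): beam 1 = 4.0415 ≠ 2.5882 ✗
  (6.5, 5.5, 165°): beam 1 = 1.7321 ≠ 2.5882 ✗
  (4.5, 1.5, 255°): beam 1 = 1.0000 ≠ 2.5882 ✗
  (3.5, 4.5, 285°): beam 1 = 3.0000 ≠ 2.5882 ✗
  …
  (4.5, 4.5, 120°): r_1=2.5882, r_2=4.0415, r_3=2.5882 — all match ✓
Only this pose fits every beam.

(x, y, θ) = (4.5, 4.5, 120°)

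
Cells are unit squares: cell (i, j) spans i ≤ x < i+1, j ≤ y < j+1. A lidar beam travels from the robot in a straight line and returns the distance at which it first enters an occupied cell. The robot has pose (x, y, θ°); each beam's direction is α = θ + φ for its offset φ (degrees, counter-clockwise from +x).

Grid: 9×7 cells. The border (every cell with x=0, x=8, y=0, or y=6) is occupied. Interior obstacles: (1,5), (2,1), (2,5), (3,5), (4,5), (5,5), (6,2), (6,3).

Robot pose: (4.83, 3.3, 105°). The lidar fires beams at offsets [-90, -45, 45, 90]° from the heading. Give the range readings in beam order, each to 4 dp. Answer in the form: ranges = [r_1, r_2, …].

beam 1: φ=-90°, α=15°
  direction (0.9659, 0.2588); cell (4,3); t to first gridline: x 0.1760, y 2.7046 (then +1.0353 / +3.8637)
    (5,3) via x @ 0.1760
    (6,3) via x @ 1.2113  # hit
  → r_1 = 1.2113
beam 2: φ=-45°, α=60°
  direction (0.5000, 0.8660); cell (4,3); t to first gridline: x 0.3400, y 0.8083 (then +2.0000 / +1.1547)
    (5,3) via x @ 0.3400
    (5,4) via y @ 0.8083
    (5,5) via y @ 1.9630  # hit
  → r_2 = 1.9630
beam 3: φ=45°, α=150°
  direction (-0.8660, 0.5000); cell (4,3); t to first gridline: x 0.9584, y 1.4000 (then +1.1547 / +2.0000)
    (3,3) via x @ 0.9584
    (3,4) via y @ 1.4000
    (2,4) via x @ 2.1131
    (1,4) via x @ 3.2678
    (1,5) via y @ 3.4000  # hit
  → r_3 = 3.4000
beam 4: φ=90°, α=195°
  direction (-0.9659, -0.2588); cell (4,3); t to first gridline: x 0.8593, y 1.1591 (then +1.0353 / +3.8637)
    (3,3) via x @ 0.8593
    (3,2) via y @ 1.1591
    (2,2) via x @ 1.8946
    (1,2) via x @ 2.9298
    (0,2) via x @ 3.9651  # hit
  → r_4 = 3.9651

ranges = [1.2113, 1.9630, 3.4000, 3.9651]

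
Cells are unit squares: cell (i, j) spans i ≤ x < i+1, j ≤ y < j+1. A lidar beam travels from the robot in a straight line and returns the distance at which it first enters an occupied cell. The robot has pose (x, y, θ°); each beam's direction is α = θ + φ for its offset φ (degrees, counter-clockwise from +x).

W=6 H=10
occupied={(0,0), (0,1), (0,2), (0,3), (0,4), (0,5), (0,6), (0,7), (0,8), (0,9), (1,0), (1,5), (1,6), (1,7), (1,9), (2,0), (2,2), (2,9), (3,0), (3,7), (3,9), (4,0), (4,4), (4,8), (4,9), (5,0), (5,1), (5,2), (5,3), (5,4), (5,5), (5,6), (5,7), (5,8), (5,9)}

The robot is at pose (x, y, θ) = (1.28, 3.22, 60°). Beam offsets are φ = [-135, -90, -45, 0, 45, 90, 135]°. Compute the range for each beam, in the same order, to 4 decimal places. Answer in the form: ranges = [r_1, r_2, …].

ranges = [2.2983, 0.8314, 3.0137, 4.3648, 1.0818, 0.3233, 0.2899]

beam 1: φ=-135°, α=285°
  cosα=0.2588 sinα=-0.9659 | (1,3) | tMaxX 2.7819 tMaxY 0.2278 | tΔX 3.8637 tΔY 1.0353
    t=0.2278 [y] (1,2)
    t=1.2630 [y] (1,1)
    t=2.2983 [y] (1,0) — stop
  → r_1 = 2.2983
beam 2: φ=-90°, α=330°
  cosα=0.8660 sinα=-0.5000 | (1,3) | tMaxX 0.8314 tMaxY 0.4400 | tΔX 1.1547 tΔY 2.0000
    t=0.4400 [y] (1,2)
    t=0.8314 [x] (2,2) — stop
  → r_2 = 0.8314
beam 3: φ=-45°, α=15°
  cosα=0.9659 sinα=0.2588 | (1,3) | tMaxX 0.7454 tMaxY 3.0137 | tΔX 1.0353 tΔY 3.8637
    t=0.7454 [x] (2,3)
    t=1.7807 [x] (3,3)
    t=2.8160 [x] (4,3)
    t=3.0137 [y] (4,4) — stop
  → r_3 = 3.0137
beam 4: φ=0°, α=60°
  cosα=0.5000 sinα=0.8660 | (1,3) | tMaxX 1.4400 tMaxY 0.9007 | tΔX 2.0000 tΔY 1.1547
    t=0.9007 [y] (1,4)
    t=1.4400 [x] (2,4)
    t=2.0554 [y] (2,5)
    t=3.2101 [y] (2,6)
    t=3.4400 [x] (3,6)
    t=4.3648 [y] (3,7) — stop
  → r_4 = 4.3648
beam 5: φ=45°, α=105°
  cosα=-0.2588 sinα=0.9659 | (1,3) | tMaxX 1.0818 tMaxY 0.8075 | tΔX 3.8637 tΔY 1.0353
    t=0.8075 [y] (1,4)
    t=1.0818 [x] (0,4) — stop
  → r_5 = 1.0818
beam 6: φ=90°, α=150°
  cosα=-0.8660 sinα=0.5000 | (1,3) | tMaxX 0.3233 tMaxY 1.5600 | tΔX 1.1547 tΔY 2.0000
    t=0.3233 [x] (0,3) — stop
  → r_6 = 0.3233
beam 7: φ=135°, α=195°
  cosα=-0.9659 sinα=-0.2588 | (1,3) | tMaxX 0.2899 tMaxY 0.8500 | tΔX 1.0353 tΔY 3.8637
    t=0.2899 [x] (0,3) — stop
  → r_7 = 0.2899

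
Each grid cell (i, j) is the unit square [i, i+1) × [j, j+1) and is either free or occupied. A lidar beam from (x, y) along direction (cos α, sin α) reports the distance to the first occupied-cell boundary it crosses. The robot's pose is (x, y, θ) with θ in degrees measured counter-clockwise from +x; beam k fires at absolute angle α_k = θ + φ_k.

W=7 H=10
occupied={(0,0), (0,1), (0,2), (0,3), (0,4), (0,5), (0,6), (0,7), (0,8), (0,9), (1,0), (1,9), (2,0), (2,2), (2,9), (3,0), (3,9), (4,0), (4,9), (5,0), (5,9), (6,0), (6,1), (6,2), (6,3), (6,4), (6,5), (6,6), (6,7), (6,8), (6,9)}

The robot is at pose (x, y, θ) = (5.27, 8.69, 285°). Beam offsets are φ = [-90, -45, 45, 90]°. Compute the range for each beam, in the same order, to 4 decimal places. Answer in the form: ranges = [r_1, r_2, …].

beam 1: φ=-90°, α=195°
  direction (-0.9659, -0.2588); cell (5,8); t to first gridline: x 0.2795, y 2.6660 (then +1.0353 / +3.8637)
    (4,8) via x @ 0.2795
    (3,8) via x @ 1.3148
    (2,8) via x @ 2.3501
    (2,7) via y @ 2.6660
    (1,7) via x @ 3.3854
    (0,7) via x @ 4.4206  # hit
  → r_1 = 4.4206
beam 2: φ=-45°, α=240°
  direction (-0.5000, -0.8660); cell (5,8); t to first gridline: x 0.5400, y 0.7967 (then +2.0000 / +1.1547)
    (4,8) via x @ 0.5400
    (4,7) via y @ 0.7967
    (4,6) via y @ 1.9514
    (3,6) via x @ 2.5400
    (3,5) via y @ 3.1061
    (3,4) via y @ 4.2608
    (2,4) via x @ 4.5400
    (2,3) via y @ 5.4155
    (1,3) via x @ 6.5400
    (1,2) via y @ 6.5702
    (1,1) via y @ 7.7249
    (0,1) via x @ 8.5400  # hit
  → r_2 = 8.5400
beam 3: φ=45°, α=330°
  direction (0.8660, -0.5000); cell (5,8); t to first gridline: x 0.8429, y 1.3800 (then +1.1547 / +2.0000)
    (6,8) via x @ 0.8429  # hit
  → r_3 = 0.8429
beam 4: φ=90°, α=15°
  direction (0.9659, 0.2588); cell (5,8); t to first gridline: x 0.7558, y 1.1977 (then +1.0353 / +3.8637)
    (6,8) via x @ 0.7558  # hit
  → r_4 = 0.7558

ranges = [4.4206, 8.5400, 0.8429, 0.7558]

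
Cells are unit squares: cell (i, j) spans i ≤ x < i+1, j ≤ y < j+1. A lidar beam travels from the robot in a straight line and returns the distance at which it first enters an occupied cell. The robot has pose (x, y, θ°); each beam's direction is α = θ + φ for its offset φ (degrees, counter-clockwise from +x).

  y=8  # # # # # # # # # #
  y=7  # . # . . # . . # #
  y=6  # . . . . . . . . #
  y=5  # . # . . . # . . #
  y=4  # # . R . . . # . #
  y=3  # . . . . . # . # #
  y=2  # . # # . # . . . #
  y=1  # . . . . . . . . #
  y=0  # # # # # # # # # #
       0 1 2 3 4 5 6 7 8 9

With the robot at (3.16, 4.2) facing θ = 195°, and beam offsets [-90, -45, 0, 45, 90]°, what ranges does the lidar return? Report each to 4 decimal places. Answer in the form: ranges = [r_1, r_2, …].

beam 1: φ=-90°, α=105°
  d=(-0.2588,0.9659)  start (3,4)  tX=0.6182 tY=0.8282  stride 1/|dx|=3.8637 1/|dy|=1.0353
    cross x-line → (2,4), t=0.6182
    cross y-line → (2,5), t=0.8282 (wall)
  → r_1 = 0.8282
beam 2: φ=-45°, α=150°
  d=(-0.8660,0.5000)  start (3,4)  tX=0.1848 tY=1.6000  stride 1/|dx|=1.1547 1/|dy|=2.0000
    cross x-line → (2,4), t=0.1848
    cross x-line → (1,4), t=1.3395 (wall)
  → r_2 = 1.3395
beam 3: φ=0°, α=195°
  d=(-0.9659,-0.2588)  start (3,4)  tX=0.1656 tY=0.7727  stride 1/|dx|=1.0353 1/|dy|=3.8637
    cross x-line → (2,4), t=0.1656
    cross y-line → (2,3), t=0.7727
    cross x-line → (1,3), t=1.2009
    cross x-line → (0,3), t=2.2362 (wall)
  → r_3 = 2.2362
beam 4: φ=45°, α=240°
  d=(-0.5000,-0.8660)  start (3,4)  tX=0.3200 tY=0.2309  stride 1/|dx|=2.0000 1/|dy|=1.1547
    cross y-line → (3,3), t=0.2309
    cross x-line → (2,3), t=0.3200
    cross y-line → (2,2), t=1.3856 (wall)
  → r_4 = 1.3856
beam 5: φ=90°, α=285°
  d=(0.2588,-0.9659)  start (3,4)  tX=3.2455 tY=0.2071  stride 1/|dx|=3.8637 1/|dy|=1.0353
    cross y-line → (3,3), t=0.2071
    cross y-line → (3,2), t=1.2423 (wall)
  → r_5 = 1.2423

ranges = [0.8282, 1.3395, 2.2362, 1.3856, 1.2423]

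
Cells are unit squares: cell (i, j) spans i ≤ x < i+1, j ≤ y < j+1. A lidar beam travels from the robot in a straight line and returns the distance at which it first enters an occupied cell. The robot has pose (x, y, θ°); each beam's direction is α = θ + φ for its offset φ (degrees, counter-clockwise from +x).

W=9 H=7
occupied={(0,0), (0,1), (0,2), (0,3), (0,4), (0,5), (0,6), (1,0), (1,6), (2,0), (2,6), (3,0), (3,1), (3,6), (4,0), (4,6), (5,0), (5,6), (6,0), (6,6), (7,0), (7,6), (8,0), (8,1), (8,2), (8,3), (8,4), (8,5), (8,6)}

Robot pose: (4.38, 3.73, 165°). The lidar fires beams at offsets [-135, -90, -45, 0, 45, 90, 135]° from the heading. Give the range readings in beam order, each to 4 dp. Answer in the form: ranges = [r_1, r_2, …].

ranges = [4.1800, 2.3501, 2.6212, 3.4992, 3.9029, 1.7910, 3.1523]

beam 1: φ=-135°, α=30°
  dir = (cos 30°, sin 30°) = (0.8660, 0.5000); from cell (4,3)
  next x-line at t=0.7159, next y-line at t=0.5400; Δt_x=1.1547, Δt_y=2.0000
    y: enter (4,4) at t=0.5400
    x: enter (5,4) at t=0.7159
    x: enter (6,4) at t=1.8706
    y: enter (6,5) at t=2.5400
    x: enter (7,5) at t=3.0253
    x: enter (8,5) at t=4.1800 ← occupied
  → r_1 = 4.1800
beam 2: φ=-90°, α=75°
  dir = (cos 75°, sin 75°) = (0.2588, 0.9659); from cell (4,3)
  next x-line at t=2.3955, next y-line at t=0.2795; Δt_x=3.8637, Δt_y=1.0353
    y: enter (4,4) at t=0.2795
    y: enter (4,5) at t=1.3148
    y: enter (4,6) at t=2.3501 ← occupied
  → r_2 = 2.3501
beam 3: φ=-45°, α=120°
  dir = (cos 120°, sin 120°) = (-0.5000, 0.8660); from cell (4,3)
  next x-line at t=0.7600, next y-line at t=0.3118; Δt_x=2.0000, Δt_y=1.1547
    y: enter (4,4) at t=0.3118
    x: enter (3,4) at t=0.7600
    y: enter (3,5) at t=1.4665
    y: enter (3,6) at t=2.6212 ← occupied
  → r_3 = 2.6212
beam 4: φ=0°, α=165°
  dir = (cos 165°, sin 165°) = (-0.9659, 0.2588); from cell (4,3)
  next x-line at t=0.3934, next y-line at t=1.0432; Δt_x=1.0353, Δt_y=3.8637
    x: enter (3,3) at t=0.3934
    y: enter (3,4) at t=1.0432
    x: enter (2,4) at t=1.4287
    x: enter (1,4) at t=2.4640
    x: enter (0,4) at t=3.4992 ← occupied
  → r_4 = 3.4992
beam 5: φ=45°, α=210°
  dir = (cos 210°, sin 210°) = (-0.8660, -0.5000); from cell (4,3)
  next x-line at t=0.4388, next y-line at t=1.4600; Δt_x=1.1547, Δt_y=2.0000
    x: enter (3,3) at t=0.4388
    y: enter (3,2) at t=1.4600
    x: enter (2,2) at t=1.5935
    x: enter (1,2) at t=2.7482
    y: enter (1,1) at t=3.4600
    x: enter (0,1) at t=3.9029 ← occupied
  → r_5 = 3.9029
beam 6: φ=90°, α=255°
  dir = (cos 255°, sin 255°) = (-0.2588, -0.9659); from cell (4,3)
  next x-line at t=1.4682, next y-line at t=0.7558; Δt_x=3.8637, Δt_y=1.0353
    y: enter (4,2) at t=0.7558
    x: enter (3,2) at t=1.4682
    y: enter (3,1) at t=1.7910 ← occupied
  → r_6 = 1.7910
beam 7: φ=135°, α=300°
  dir = (cos 300°, sin 300°) = (0.5000, -0.8660); from cell (4,3)
  next x-line at t=1.2400, next y-line at t=0.8429; Δt_x=2.0000, Δt_y=1.1547
    y: enter (4,2) at t=0.8429
    x: enter (5,2) at t=1.2400
    y: enter (5,1) at t=1.9976
    y: enter (5,0) at t=3.1523 ← occupied
  → r_7 = 3.1523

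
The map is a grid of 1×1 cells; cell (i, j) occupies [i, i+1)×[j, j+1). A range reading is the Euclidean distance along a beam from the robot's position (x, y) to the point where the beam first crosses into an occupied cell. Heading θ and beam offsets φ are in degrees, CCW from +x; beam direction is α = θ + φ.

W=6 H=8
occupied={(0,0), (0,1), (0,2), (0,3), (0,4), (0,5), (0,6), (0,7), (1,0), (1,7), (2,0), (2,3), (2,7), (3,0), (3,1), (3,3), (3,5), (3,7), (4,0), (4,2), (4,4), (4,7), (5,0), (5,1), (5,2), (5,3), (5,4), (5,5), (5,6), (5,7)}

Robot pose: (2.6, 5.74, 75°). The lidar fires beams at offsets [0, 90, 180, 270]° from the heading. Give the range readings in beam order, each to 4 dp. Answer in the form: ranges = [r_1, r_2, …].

ranges = [1.3044, 1.6564, 1.8014, 0.4141]

beam 1: φ=0°, α=75°
  dir = (cos 75°, sin 75°) = (0.2588, 0.9659); from cell (2,5)
  next x-line at t=1.5455, next y-line at t=0.2692; Δt_x=3.8637, Δt_y=1.0353
    y: enter (2,6) at t=0.2692
    y: enter (2,7) at t=1.3044 ← occupied
  → r_1 = 1.3044
beam 2: φ=90°, α=165°
  dir = (cos 165°, sin 165°) = (-0.9659, 0.2588); from cell (2,5)
  next x-line at t=0.6212, next y-line at t=1.0046; Δt_x=1.0353, Δt_y=3.8637
    x: enter (1,5) at t=0.6212
    y: enter (1,6) at t=1.0046
    x: enter (0,6) at t=1.6564 ← occupied
  → r_2 = 1.6564
beam 3: φ=180°, α=255°
  dir = (cos 255°, sin 255°) = (-0.2588, -0.9659); from cell (2,5)
  next x-line at t=2.3182, next y-line at t=0.7661; Δt_x=3.8637, Δt_y=1.0353
    y: enter (2,4) at t=0.7661
    y: enter (2,3) at t=1.8014 ← occupied
  → r_3 = 1.8014
beam 4: φ=270°, α=345°
  dir = (cos 345°, sin 345°) = (0.9659, -0.2588); from cell (2,5)
  next x-line at t=0.4141, next y-line at t=2.8591; Δt_x=1.0353, Δt_y=3.8637
    x: enter (3,5) at t=0.4141 ← occupied
  → r_4 = 0.4141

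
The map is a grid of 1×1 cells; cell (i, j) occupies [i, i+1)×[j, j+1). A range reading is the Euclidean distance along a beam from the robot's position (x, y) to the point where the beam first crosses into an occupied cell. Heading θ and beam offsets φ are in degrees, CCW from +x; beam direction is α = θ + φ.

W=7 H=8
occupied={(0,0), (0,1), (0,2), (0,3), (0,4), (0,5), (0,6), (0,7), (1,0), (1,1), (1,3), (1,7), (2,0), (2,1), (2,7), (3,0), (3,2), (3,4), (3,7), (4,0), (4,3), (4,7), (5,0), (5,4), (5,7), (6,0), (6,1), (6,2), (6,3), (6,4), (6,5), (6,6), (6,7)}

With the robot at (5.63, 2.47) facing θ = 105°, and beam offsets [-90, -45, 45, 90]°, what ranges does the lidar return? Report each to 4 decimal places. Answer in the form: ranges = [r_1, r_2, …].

beam 1: φ=-90°, α=15°
  d=(0.9659,0.2588)  start (5,2)  tX=0.3831 tY=2.0478  stride 1/|dx|=1.0353 1/|dy|=3.8637
    cross x-line → (6,2), t=0.3831 (wall)
  → r_1 = 0.3831
beam 2: φ=-45°, α=60°
  d=(0.5000,0.8660)  start (5,2)  tX=0.7400 tY=0.6120  stride 1/|dx|=2.0000 1/|dy|=1.1547
    cross y-line → (5,3), t=0.6120
    cross x-line → (6,3), t=0.7400 (wall)
  → r_2 = 0.7400
beam 3: φ=45°, α=150°
  d=(-0.8660,0.5000)  start (5,2)  tX=0.7275 tY=1.0600  stride 1/|dx|=1.1547 1/|dy|=2.0000
    cross x-line → (4,2), t=0.7275
    cross y-line → (4,3), t=1.0600 (wall)
  → r_3 = 1.0600
beam 4: φ=90°, α=195°
  d=(-0.9659,-0.2588)  start (5,2)  tX=0.6522 tY=1.8159  stride 1/|dx|=1.0353 1/|dy|=3.8637
    cross x-line → (4,2), t=0.6522
    cross x-line → (3,2), t=1.6875 (wall)
  → r_4 = 1.6875

ranges = [0.3831, 0.7400, 1.0600, 1.6875]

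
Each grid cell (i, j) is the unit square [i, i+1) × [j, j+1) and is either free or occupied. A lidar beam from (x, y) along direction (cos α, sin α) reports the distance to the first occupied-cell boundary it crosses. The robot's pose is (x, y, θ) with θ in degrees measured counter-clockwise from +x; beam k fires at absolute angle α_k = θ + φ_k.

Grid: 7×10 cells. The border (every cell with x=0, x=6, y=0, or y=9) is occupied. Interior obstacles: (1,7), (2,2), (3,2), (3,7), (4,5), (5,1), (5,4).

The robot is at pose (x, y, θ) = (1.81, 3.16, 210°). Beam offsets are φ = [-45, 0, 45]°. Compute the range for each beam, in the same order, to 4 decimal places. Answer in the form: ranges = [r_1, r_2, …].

beam 1: φ=-45°, α=165°
  d=(-0.9659,0.2588)  start (1,3)  tX=0.8386 tY=3.2455  stride 1/|dx|=1.0353 1/|dy|=3.8637
    cross x-line → (0,3), t=0.8386 (wall)
  → r_1 = 0.8386
beam 2: φ=0°, α=210°
  d=(-0.8660,-0.5000)  start (1,3)  tX=0.9353 tY=0.3200  stride 1/|dx|=1.1547 1/|dy|=2.0000
    cross y-line → (1,2), t=0.3200
    cross x-line → (0,2), t=0.9353 (wall)
  → r_2 = 0.9353
beam 3: φ=45°, α=255°
  d=(-0.2588,-0.9659)  start (1,3)  tX=3.1296 tY=0.1656  stride 1/|dx|=3.8637 1/|dy|=1.0353
    cross y-line → (1,2), t=0.1656
    cross y-line → (1,1), t=1.2009
    cross y-line → (1,0), t=2.2362 (wall)
  → r_3 = 2.2362

ranges = [0.8386, 0.9353, 2.2362]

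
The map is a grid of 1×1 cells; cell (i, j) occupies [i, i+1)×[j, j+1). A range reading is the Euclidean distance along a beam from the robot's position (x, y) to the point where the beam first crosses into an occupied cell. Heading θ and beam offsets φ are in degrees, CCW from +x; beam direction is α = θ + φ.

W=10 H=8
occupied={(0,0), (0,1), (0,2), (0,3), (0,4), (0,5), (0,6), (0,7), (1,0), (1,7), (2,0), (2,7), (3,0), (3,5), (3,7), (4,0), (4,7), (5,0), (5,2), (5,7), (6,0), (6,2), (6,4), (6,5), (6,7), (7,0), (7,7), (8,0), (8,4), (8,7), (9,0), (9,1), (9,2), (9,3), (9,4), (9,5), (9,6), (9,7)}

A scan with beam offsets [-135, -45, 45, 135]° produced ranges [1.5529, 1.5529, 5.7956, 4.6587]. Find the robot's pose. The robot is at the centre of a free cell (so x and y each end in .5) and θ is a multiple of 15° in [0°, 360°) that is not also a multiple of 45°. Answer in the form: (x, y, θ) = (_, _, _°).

(x, y, θ) = (2.5, 2.5, 330°)

Enumerate (i+0.5, j+0.5, θ) over the 42 free cells and 16 admissible headings. For each, cast all 4 beams and compare to the given ranges.
  (6.5, 3.5, 345°): beam 1 = 1.0000 ≠ 1.5529 ✗
  (4.5, 1.5, 105°): beam 1 = 1.0000 ≠ 1.5529 ✗
  (6.5, 3.5, 330°): beam 1 = 5.6940 ≠ 1.5529 ✗
  (8.5, 2.5, 285°): beam 1 = 5.1962 ≠ 1.5529 ✗
  (3.5, 4.5, 15°): beam 1 = 4.0415 ≠ 1.5529 ✗
  …
  (2.5, 2.5, 330°): r_1=1.5529, r_2=1.5529, r_3=5.7956, r_4=4.6587 — all match ✓
No second candidate reproduces the full scan.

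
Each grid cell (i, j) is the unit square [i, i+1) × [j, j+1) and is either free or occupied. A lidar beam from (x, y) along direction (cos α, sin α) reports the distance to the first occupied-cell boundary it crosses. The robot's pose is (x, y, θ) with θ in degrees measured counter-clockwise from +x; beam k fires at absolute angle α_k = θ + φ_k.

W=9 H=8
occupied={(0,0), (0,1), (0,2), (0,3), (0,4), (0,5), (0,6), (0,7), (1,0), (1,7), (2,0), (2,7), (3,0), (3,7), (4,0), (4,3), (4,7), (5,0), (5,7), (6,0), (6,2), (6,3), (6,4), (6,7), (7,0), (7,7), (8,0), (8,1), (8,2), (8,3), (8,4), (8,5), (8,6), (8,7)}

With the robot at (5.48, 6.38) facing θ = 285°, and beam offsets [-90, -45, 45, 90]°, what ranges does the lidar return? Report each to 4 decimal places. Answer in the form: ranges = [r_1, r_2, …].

ranges = [4.6380, 2.7482, 2.9098, 2.3955]

beam 1: φ=-90°, α=195°
  cosα=-0.9659 sinα=-0.2588 | (5,6) | tMaxX 0.4969 tMaxY 1.4682 | tΔX 1.0353 tΔY 3.8637
    t=0.4969 [x] (4,6)
    t=1.4682 [y] (4,5)
    t=1.5322 [x] (3,5)
    t=2.5675 [x] (2,5)
    t=3.6028 [x] (1,5)
    t=4.6380 [x] (0,5) — stop
  → r_1 = 4.6380
beam 2: φ=-45°, α=240°
  cosα=-0.5000 sinα=-0.8660 | (5,6) | tMaxX 0.9600 tMaxY 0.4388 | tΔX 2.0000 tΔY 1.1547
    t=0.4388 [y] (5,5)
    t=0.9600 [x] (4,5)
    t=1.5935 [y] (4,4)
    t=2.7482 [y] (4,3) — stop
  → r_2 = 2.7482
beam 3: φ=45°, α=330°
  cosα=0.8660 sinα=-0.5000 | (5,6) | tMaxX 0.6004 tMaxY 0.7600 | tΔX 1.1547 tΔY 2.0000
    t=0.6004 [x] (6,6)
    t=0.7600 [y] (6,5)
    t=1.7551 [x] (7,5)
    t=2.7600 [y] (7,4)
    t=2.9098 [x] (8,4) — stop
  → r_3 = 2.9098
beam 4: φ=90°, α=15°
  cosα=0.9659 sinα=0.2588 | (5,6) | tMaxX 0.5383 tMaxY 2.3955 | tΔX 1.0353 tΔY 3.8637
    t=0.5383 [x] (6,6)
    t=1.5736 [x] (7,6)
    t=2.3955 [y] (7,7) — stop
  → r_4 = 2.3955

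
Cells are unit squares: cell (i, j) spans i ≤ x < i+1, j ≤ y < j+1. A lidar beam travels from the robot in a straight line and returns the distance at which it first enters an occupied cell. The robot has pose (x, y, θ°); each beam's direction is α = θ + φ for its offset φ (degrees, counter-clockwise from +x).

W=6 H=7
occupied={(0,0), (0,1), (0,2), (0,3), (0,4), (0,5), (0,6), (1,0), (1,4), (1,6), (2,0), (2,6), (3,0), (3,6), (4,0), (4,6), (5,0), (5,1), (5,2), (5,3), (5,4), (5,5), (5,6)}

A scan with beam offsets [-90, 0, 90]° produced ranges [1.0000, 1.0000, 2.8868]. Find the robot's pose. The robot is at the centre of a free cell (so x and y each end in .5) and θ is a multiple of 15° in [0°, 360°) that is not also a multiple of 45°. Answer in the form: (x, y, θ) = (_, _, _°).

(x, y, θ) = (2.5, 5.5, 240°)

Candidates: 19 free-cell centres × 16 headings = 304 poses. Raycast each; keep the one whose scan matches to 4 dp.
  (1.5, 3.5, 300°): beam 1 = 0.5774 ≠ 1.0000 ✗
  (1.5, 1.5, 150°): beam 1 = 5.1962 ≠ 1.0000 ✗
  (2.5, 2.5, 195°): beam 1 = 1.9319 ≠ 1.0000 ✗
  …
  (2.5, 5.5, 240°): r_1=1.0000, r_2=1.0000, r_3=2.8868 — all match ✓
No second candidate reproduces the full scan.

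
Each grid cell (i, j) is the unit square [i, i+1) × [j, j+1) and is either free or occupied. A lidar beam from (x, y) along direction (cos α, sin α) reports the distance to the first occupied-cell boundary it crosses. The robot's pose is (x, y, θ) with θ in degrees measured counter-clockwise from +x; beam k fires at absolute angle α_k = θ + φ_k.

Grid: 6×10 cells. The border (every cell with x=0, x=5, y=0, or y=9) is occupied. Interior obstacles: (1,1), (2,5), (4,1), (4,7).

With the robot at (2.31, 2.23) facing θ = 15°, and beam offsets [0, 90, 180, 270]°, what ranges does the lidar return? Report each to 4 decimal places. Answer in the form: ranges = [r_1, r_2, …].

ranges = [2.7849, 5.0615, 0.8887, 1.2734]

beam 1: φ=0°, α=15°
  d=(0.9659,0.2588)  start (2,2)  tX=0.7143 tY=2.9751  stride 1/|dx|=1.0353 1/|dy|=3.8637
    cross x-line → (3,2), t=0.7143
    cross x-line → (4,2), t=1.7496
    cross x-line → (5,2), t=2.7849 (wall)
  → r_1 = 2.7849
beam 2: φ=90°, α=105°
  d=(-0.2588,0.9659)  start (2,2)  tX=1.1977 tY=0.7972  stride 1/|dx|=3.8637 1/|dy|=1.0353
    cross y-line → (2,3), t=0.7972
    cross x-line → (1,3), t=1.1977
    cross y-line → (1,4), t=1.8324
    cross y-line → (1,5), t=2.8677
    cross y-line → (1,6), t=3.9030
    cross y-line → (1,7), t=4.9383
    cross x-line → (0,7), t=5.0615 (wall)
  → r_2 = 5.0615
beam 3: φ=180°, α=195°
  d=(-0.9659,-0.2588)  start (2,2)  tX=0.3209 tY=0.8887  stride 1/|dx|=1.0353 1/|dy|=3.8637
    cross x-line → (1,2), t=0.3209
    cross y-line → (1,1), t=0.8887 (wall)
  → r_3 = 0.8887
beam 4: φ=270°, α=285°
  d=(0.2588,-0.9659)  start (2,2)  tX=2.6660 tY=0.2381  stride 1/|dx|=3.8637 1/|dy|=1.0353
    cross y-line → (2,1), t=0.2381
    cross y-line → (2,0), t=1.2734 (wall)
  → r_4 = 1.2734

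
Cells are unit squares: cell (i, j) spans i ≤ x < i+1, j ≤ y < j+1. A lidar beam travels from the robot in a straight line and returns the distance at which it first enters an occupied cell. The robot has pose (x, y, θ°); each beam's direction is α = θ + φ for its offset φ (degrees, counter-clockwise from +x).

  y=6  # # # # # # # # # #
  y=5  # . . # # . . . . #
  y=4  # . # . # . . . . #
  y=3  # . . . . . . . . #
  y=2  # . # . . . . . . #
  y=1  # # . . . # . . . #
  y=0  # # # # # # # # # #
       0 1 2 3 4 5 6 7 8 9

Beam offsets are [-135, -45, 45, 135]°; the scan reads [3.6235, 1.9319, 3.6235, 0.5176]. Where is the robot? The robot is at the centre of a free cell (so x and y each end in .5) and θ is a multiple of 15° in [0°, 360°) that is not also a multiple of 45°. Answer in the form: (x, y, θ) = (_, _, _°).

(x, y, θ) = (5.5, 2.5, 150°)

Candidates: 33 free-cell centres × 16 headings = 528 poses. Raycast each; keep the one whose scan matches to 4 dp.
  (7.5, 2.5, 210°): beam 2 = 6.7293 ≠ 1.9319 ✗
  (7.5, 1.5, 150°): beam 1 = 1.5529 ≠ 3.6235 ✗
  (7.5, 2.5, 150°): beam 1 = 1.5529 ≠ 3.6235 ✗
  …
  (5.5, 2.5, 150°): r_1=3.6235, r_2=1.9319, r_3=3.6235, r_4=0.5176 — all match ✓
Only this pose fits every beam.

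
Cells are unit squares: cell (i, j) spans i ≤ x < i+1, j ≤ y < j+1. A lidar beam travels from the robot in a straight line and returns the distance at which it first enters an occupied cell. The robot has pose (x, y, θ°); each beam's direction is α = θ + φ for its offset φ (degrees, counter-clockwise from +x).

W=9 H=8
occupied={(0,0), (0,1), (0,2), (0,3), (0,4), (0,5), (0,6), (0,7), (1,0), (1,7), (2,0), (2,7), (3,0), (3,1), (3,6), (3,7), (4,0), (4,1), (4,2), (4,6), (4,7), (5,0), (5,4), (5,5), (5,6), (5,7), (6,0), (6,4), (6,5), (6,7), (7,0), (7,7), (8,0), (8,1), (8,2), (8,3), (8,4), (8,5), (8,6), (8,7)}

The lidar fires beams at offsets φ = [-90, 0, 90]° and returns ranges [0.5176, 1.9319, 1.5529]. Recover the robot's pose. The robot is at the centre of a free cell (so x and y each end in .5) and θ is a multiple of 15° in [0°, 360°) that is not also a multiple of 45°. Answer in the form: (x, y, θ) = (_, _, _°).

(x, y, θ) = (1.5, 6.5, 255°)

The pose lattice has 32·16 = 512 candidates. Test each by forward raycasting.
  (7.5, 1.5, 30°): beam 1 = 0.5774 ≠ 0.5176 ✗
  (7.5, 1.5, 150°): beam 1 = 1.0000 ≠ 0.5176 ✗
  (7.5, 4.5, 150°): beam 1 = 1.0000 ≠ 0.5176 ✗
  (4.5, 5.5, 195°): beam 2 = 3.6235 ≠ 1.9319 ✗
  …
  (1.5, 6.5, 255°): r_1=0.5176, r_2=1.9319, r_3=1.5529 — all match ✓
No second candidate reproduces the full scan.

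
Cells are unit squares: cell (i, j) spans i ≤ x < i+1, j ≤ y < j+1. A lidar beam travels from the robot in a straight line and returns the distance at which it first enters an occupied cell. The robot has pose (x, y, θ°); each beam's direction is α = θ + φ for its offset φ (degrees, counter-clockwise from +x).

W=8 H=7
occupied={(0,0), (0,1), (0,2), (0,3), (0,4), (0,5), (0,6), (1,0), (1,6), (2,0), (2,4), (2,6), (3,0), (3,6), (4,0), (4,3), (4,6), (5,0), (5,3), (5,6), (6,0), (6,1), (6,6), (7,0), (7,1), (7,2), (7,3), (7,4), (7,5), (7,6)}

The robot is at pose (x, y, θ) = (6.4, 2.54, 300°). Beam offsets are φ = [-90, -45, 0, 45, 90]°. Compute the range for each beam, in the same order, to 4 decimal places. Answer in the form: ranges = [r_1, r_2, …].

beam 1: φ=-90°, α=210°
  cosα=-0.8660 sinα=-0.5000 | (6,2) | tMaxX 0.4619 tMaxY 1.0800 | tΔX 1.1547 tΔY 2.0000
    t=0.4619 [x] (5,2)
    t=1.0800 [y] (5,1)
    t=1.6166 [x] (4,1)
    t=2.7713 [x] (3,1)
    t=3.0800 [y] (3,0) — stop
  → r_1 = 3.0800
beam 2: φ=-45°, α=255°
  cosα=-0.2588 sinα=-0.9659 | (6,2) | tMaxX 1.5455 tMaxY 0.5590 | tΔX 3.8637 tΔY 1.0353
    t=0.5590 [y] (6,1) — stop
  → r_2 = 0.5590
beam 3: φ=0°, α=300°
  cosα=0.5000 sinα=-0.8660 | (6,2) | tMaxX 1.2000 tMaxY 0.6235 | tΔX 2.0000 tΔY 1.1547
    t=0.6235 [y] (6,1) — stop
  → r_3 = 0.6235
beam 4: φ=45°, α=345°
  cosα=0.9659 sinα=-0.2588 | (6,2) | tMaxX 0.6212 tMaxY 2.0864 | tΔX 1.0353 tΔY 3.8637
    t=0.6212 [x] (7,2) — stop
  → r_4 = 0.6212
beam 5: φ=90°, α=30°
  cosα=0.8660 sinα=0.5000 | (6,2) | tMaxX 0.6928 tMaxY 0.9200 | tΔX 1.1547 tΔY 2.0000
    t=0.6928 [x] (7,2) — stop
  → r_5 = 0.6928

ranges = [3.0800, 0.5590, 0.6235, 0.6212, 0.6928]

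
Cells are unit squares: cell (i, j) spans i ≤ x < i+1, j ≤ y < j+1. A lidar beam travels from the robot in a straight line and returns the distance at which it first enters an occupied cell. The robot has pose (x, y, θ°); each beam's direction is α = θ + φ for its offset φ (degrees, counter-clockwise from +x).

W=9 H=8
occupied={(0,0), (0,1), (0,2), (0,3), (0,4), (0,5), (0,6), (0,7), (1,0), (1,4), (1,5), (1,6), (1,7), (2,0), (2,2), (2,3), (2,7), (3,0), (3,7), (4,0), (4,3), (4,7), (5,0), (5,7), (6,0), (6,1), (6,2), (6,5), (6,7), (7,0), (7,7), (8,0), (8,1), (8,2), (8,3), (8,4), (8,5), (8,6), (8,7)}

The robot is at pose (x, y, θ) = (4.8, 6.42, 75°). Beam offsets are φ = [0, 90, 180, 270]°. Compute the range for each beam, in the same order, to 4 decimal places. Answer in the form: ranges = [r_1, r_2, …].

beam 1: φ=0°, α=75°
  direction (0.2588, 0.9659); cell (4,6); t to first gridline: x 0.7727, y 0.6005 (then +3.8637 / +1.0353)
    (4,7) via y @ 0.6005  # hit
  → r_1 = 0.6005
beam 2: φ=90°, α=165°
  direction (-0.9659, 0.2588); cell (4,6); t to first gridline: x 0.8282, y 2.2409 (then +1.0353 / +3.8637)
    (3,6) via x @ 0.8282
    (2,6) via x @ 1.8635
    (2,7) via y @ 2.2409  # hit
  → r_2 = 2.2409
beam 3: φ=180°, α=255°
  direction (-0.2588, -0.9659); cell (4,6); t to first gridline: x 3.0910, y 0.4348 (then +3.8637 / +1.0353)
    (4,5) via y @ 0.4348
    (4,4) via y @ 1.4701
    (4,3) via y @ 2.5054  # hit
  → r_3 = 2.5054
beam 4: φ=270°, α=345°
  direction (0.9659, -0.2588); cell (4,6); t to first gridline: x 0.2071, y 1.6228 (then +1.0353 / +3.8637)
    (5,6) via x @ 0.2071
    (6,6) via x @ 1.2423
    (6,5) via y @ 1.6228  # hit
  → r_4 = 1.6228

ranges = [0.6005, 2.2409, 2.5054, 1.6228]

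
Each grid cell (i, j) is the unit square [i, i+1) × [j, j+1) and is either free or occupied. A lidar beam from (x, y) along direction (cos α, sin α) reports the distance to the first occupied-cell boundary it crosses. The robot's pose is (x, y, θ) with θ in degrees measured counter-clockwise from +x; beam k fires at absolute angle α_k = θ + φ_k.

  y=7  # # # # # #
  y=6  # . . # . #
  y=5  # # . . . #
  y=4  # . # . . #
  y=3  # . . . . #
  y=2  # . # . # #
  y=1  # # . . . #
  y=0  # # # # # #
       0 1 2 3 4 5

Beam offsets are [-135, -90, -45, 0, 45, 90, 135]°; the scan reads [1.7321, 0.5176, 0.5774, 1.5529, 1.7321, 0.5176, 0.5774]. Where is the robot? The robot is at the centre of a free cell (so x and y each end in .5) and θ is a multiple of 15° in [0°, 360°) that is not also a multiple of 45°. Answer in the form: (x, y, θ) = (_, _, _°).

(x, y, θ) = (3.5, 2.5, 255°)

The pose lattice has 18·16 = 288 candidates. Test each by forward raycasting.
  (1.5, 2.5, 75°): beam 1 = 0.5774 ≠ 1.7321 ✗
  (3.5, 3.5, 15°): beam 1 = 1.0000 ≠ 1.7321 ✗
  (2.5, 3.5, 165°): beam 1 = 2.8868 ≠ 1.7321 ✗
  …
  (3.5, 2.5, 255°): r_1=1.7321, r_2=0.5176, r_3=0.5774, r_4=1.5529, r_5=1.7321, r_6=0.5176, r_7=0.5774 — all match ✓
No second candidate reproduces the full scan.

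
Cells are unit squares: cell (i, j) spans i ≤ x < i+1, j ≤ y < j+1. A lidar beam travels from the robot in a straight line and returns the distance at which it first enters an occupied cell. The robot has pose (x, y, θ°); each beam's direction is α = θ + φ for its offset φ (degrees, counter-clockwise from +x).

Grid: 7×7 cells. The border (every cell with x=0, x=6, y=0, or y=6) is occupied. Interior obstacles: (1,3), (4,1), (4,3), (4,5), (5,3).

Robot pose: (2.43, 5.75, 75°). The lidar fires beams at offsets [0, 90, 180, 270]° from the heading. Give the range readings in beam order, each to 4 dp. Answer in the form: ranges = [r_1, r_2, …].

ranges = [0.2588, 0.9659, 1.8117, 1.6254]

beam 1: φ=0°, α=75°
  dir = (cos 75°, sin 75°) = (0.2588, 0.9659); from cell (2,5)
  next x-line at t=2.2023, next y-line at t=0.2588; Δt_x=3.8637, Δt_y=1.0353
    y: enter (2,6) at t=0.2588 ← occupied
  → r_1 = 0.2588
beam 2: φ=90°, α=165°
  dir = (cos 165°, sin 165°) = (-0.9659, 0.2588); from cell (2,5)
  next x-line at t=0.4452, next y-line at t=0.9659; Δt_x=1.0353, Δt_y=3.8637
    x: enter (1,5) at t=0.4452
    y: enter (1,6) at t=0.9659 ← occupied
  → r_2 = 0.9659
beam 3: φ=180°, α=255°
  dir = (cos 255°, sin 255°) = (-0.2588, -0.9659); from cell (2,5)
  next x-line at t=1.6614, next y-line at t=0.7765; Δt_x=3.8637, Δt_y=1.0353
    y: enter (2,4) at t=0.7765
    x: enter (1,4) at t=1.6614
    y: enter (1,3) at t=1.8117 ← occupied
  → r_3 = 1.8117
beam 4: φ=270°, α=345°
  dir = (cos 345°, sin 345°) = (0.9659, -0.2588); from cell (2,5)
  next x-line at t=0.5901, next y-line at t=2.8978; Δt_x=1.0353, Δt_y=3.8637
    x: enter (3,5) at t=0.5901
    x: enter (4,5) at t=1.6254 ← occupied
  → r_4 = 1.6254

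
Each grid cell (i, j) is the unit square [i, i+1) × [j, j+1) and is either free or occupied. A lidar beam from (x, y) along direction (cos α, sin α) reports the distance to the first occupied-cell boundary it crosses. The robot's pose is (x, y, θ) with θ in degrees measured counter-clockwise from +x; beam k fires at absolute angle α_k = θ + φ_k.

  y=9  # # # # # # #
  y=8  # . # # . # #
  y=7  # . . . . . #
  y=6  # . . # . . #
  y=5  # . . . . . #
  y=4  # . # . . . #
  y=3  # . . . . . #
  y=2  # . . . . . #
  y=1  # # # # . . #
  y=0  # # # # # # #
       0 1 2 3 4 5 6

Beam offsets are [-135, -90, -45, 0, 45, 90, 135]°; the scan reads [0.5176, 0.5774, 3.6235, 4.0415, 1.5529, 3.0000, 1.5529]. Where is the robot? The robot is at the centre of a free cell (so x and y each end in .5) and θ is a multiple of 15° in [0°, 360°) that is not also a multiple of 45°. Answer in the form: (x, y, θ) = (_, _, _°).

(x, y, θ) = (2.5, 2.5, 30°)

The pose lattice has 32·16 = 512 candidates. Test each by forward raycasting.
  (4.5, 4.5, 60°): beam 1 = 3.6235 ≠ 0.5176 ✗
  (2.5, 7.5, 105°): beam 1 = 1.0000 ≠ 0.5176 ✗
  (1.5, 3.5, 30°): beam 1 = 1.5529 ≠ 0.5176 ✗
  (2.5, 5.5, 210°): beam 1 = 2.5882 ≠ 0.5176 ✗
  …
  (2.5, 2.5, 30°): r_1=0.5176, r_2=0.5774, r_3=3.6235, r_4=4.0415, r_5=1.5529, r_6=3.0000, r_7=1.5529 — all match ✓
No second candidate reproduces the full scan.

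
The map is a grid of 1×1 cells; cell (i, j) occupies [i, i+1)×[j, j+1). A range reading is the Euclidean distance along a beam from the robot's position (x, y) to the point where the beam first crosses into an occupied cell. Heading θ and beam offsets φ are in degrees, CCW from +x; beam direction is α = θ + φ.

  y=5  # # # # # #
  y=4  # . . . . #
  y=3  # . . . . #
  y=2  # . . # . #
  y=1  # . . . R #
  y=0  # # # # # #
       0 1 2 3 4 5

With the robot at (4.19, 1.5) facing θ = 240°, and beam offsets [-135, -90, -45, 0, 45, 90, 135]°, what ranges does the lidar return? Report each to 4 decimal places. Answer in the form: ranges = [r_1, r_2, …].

ranges = [0.7341, 1.0000, 1.9319, 0.5774, 0.5176, 0.9353, 0.8386]

beam 1: φ=-135°, α=105°
  d=(-0.2588,0.9659)  start (4,1)  tX=0.7341 tY=0.5176  stride 1/|dx|=3.8637 1/|dy|=1.0353
    cross y-line → (4,2), t=0.5176
    cross x-line → (3,2), t=0.7341 (wall)
  → r_1 = 0.7341
beam 2: φ=-90°, α=150°
  d=(-0.8660,0.5000)  start (4,1)  tX=0.2194 tY=1.0000  stride 1/|dx|=1.1547 1/|dy|=2.0000
    cross x-line → (3,1), t=0.2194
    cross y-line → (3,2), t=1.0000 (wall)
  → r_2 = 1.0000
beam 3: φ=-45°, α=195°
  d=(-0.9659,-0.2588)  start (4,1)  tX=0.1967 tY=1.9319  stride 1/|dx|=1.0353 1/|dy|=3.8637
    cross x-line → (3,1), t=0.1967
    cross x-line → (2,1), t=1.2320
    cross y-line → (2,0), t=1.9319 (wall)
  → r_3 = 1.9319
beam 4: φ=0°, α=240°
  d=(-0.5000,-0.8660)  start (4,1)  tX=0.3800 tY=0.5774  stride 1/|dx|=2.0000 1/|dy|=1.1547
    cross x-line → (3,1), t=0.3800
    cross y-line → (3,0), t=0.5774 (wall)
  → r_4 = 0.5774
beam 5: φ=45°, α=285°
  d=(0.2588,-0.9659)  start (4,1)  tX=3.1296 tY=0.5176  stride 1/|dx|=3.8637 1/|dy|=1.0353
    cross y-line → (4,0), t=0.5176 (wall)
  → r_5 = 0.5176
beam 6: φ=90°, α=330°
  d=(0.8660,-0.5000)  start (4,1)  tX=0.9353 tY=1.0000  stride 1/|dx|=1.1547 1/|dy|=2.0000
    cross x-line → (5,1), t=0.9353 (wall)
  → r_6 = 0.9353
beam 7: φ=135°, α=15°
  d=(0.9659,0.2588)  start (4,1)  tX=0.8386 tY=1.9319  stride 1/|dx|=1.0353 1/|dy|=3.8637
    cross x-line → (5,1), t=0.8386 (wall)
  → r_7 = 0.8386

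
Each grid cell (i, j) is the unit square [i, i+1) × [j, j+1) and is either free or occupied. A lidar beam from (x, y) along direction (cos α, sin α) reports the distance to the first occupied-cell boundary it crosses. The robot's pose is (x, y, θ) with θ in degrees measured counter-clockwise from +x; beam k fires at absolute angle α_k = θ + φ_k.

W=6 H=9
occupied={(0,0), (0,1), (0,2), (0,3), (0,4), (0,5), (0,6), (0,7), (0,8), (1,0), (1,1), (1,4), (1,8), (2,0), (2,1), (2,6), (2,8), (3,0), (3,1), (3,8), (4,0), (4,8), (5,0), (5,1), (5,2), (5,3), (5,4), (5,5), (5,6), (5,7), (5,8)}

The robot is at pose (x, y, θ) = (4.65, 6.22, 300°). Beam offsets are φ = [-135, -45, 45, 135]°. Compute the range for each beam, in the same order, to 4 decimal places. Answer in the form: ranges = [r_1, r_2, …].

beam 1: φ=-135°, α=165°
  cosα=-0.9659 sinα=0.2588 | (4,6) | tMaxX 0.6729 tMaxY 3.0137 | tΔX 1.0353 tΔY 3.8637
    t=0.6729 [x] (3,6)
    t=1.7082 [x] (2,6) — stop
  → r_1 = 1.7082
beam 2: φ=-45°, α=255°
  cosα=-0.2588 sinα=-0.9659 | (4,6) | tMaxX 2.5114 tMaxY 0.2278 | tΔX 3.8637 tΔY 1.0353
    t=0.2278 [y] (4,5)
    t=1.2630 [y] (4,4)
    t=2.2983 [y] (4,3)
    t=2.5114 [x] (3,3)
    t=3.3336 [y] (3,2)
    t=4.3689 [y] (3,1) — stop
  → r_2 = 4.3689
beam 3: φ=45°, α=345°
  cosα=0.9659 sinα=-0.2588 | (4,6) | tMaxX 0.3623 tMaxY 0.8500 | tΔX 1.0353 tΔY 3.8637
    t=0.3623 [x] (5,6) — stop
  → r_3 = 0.3623
beam 4: φ=135°, α=75°
  cosα=0.2588 sinα=0.9659 | (4,6) | tMaxX 1.3523 tMaxY 0.8075 | tΔX 3.8637 tΔY 1.0353
    t=0.8075 [y] (4,7)
    t=1.3523 [x] (5,7) — stop
  → r_4 = 1.3523

ranges = [1.7082, 4.3689, 0.3623, 1.3523]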